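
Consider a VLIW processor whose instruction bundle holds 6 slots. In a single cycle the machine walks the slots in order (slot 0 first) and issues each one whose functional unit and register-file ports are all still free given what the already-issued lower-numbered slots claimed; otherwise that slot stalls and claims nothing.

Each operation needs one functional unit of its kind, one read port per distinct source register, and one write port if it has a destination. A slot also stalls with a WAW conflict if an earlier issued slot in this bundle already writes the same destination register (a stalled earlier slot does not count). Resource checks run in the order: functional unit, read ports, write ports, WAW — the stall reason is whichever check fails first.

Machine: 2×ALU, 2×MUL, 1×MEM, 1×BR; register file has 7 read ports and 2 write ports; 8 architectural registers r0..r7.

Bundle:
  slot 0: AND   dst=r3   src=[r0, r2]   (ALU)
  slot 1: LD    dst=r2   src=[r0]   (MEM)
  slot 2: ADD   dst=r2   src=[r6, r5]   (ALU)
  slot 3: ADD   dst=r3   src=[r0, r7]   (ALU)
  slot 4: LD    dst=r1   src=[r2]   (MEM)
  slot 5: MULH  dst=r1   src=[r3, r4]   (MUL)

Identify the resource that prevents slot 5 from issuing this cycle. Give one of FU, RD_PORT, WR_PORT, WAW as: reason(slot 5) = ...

reason(slot 5) = WR_PORT

  0. ALU→r3 ⇒ go  {1A/2Mu/1Ld/1B | 5r 1w}
  1. MEM→r2 ⇒ go  {1A/2Mu/0Ld/1B | 4r 0w}
  2. ALU→r2 ⇒ no(WR_PORT)  {1A/2Mu/0Ld/1B | 4r 0w}
  3. ALU→r3 ⇒ no(WR_PORT)  {1A/2Mu/0Ld/1B | 4r 0w}
  4. MEM→r1 ⇒ no(FU)  {1A/2Mu/0Ld/1B | 4r 0w}
  5. MUL→r1 ⇒ no(WR_PORT)  {1A/2Mu/0Ld/1B | 4r 0w}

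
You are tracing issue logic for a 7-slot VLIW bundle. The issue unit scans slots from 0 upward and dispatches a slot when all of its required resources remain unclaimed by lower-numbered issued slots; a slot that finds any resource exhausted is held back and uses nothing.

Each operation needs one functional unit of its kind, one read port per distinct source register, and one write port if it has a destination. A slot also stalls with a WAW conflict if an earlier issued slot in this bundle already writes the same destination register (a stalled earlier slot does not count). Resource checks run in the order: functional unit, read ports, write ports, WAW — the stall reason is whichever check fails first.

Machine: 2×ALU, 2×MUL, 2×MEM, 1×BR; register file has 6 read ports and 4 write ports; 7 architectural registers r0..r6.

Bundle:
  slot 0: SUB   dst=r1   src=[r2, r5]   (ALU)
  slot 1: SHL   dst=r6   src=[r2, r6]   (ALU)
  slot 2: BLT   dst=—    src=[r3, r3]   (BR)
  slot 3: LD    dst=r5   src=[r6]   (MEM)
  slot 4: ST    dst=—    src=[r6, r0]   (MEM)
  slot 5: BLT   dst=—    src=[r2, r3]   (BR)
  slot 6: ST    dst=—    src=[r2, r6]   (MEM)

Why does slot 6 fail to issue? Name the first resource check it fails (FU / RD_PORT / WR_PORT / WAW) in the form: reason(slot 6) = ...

(0) want 1×ALU +2rd +1wr — yes → AL1|MU2|ME2|BR1|rd4|wr3
(1) want 1×ALU +2rd +1wr — yes → AL0|MU2|ME2|BR1|rd2|wr2
(2) want 1×BR +1rd +0wr — yes → AL0|MU2|ME2|BR0|rd1|wr2
(3) want 1×MEM +1rd +1wr — yes → AL0|MU2|ME1|BR0|rd0|wr1
(4) want 1×MEM +2rd +0wr — RD_PORT → AL0|MU2|ME1|BR0|rd0|wr1
(5) want 1×BR +2rd +0wr — FU → AL0|MU2|ME1|BR0|rd0|wr1
(6) want 1×MEM +2rd +0wr — RD_PORT → AL0|MU2|ME1|BR0|rd0|wr1

reason(slot 6) = RD_PORT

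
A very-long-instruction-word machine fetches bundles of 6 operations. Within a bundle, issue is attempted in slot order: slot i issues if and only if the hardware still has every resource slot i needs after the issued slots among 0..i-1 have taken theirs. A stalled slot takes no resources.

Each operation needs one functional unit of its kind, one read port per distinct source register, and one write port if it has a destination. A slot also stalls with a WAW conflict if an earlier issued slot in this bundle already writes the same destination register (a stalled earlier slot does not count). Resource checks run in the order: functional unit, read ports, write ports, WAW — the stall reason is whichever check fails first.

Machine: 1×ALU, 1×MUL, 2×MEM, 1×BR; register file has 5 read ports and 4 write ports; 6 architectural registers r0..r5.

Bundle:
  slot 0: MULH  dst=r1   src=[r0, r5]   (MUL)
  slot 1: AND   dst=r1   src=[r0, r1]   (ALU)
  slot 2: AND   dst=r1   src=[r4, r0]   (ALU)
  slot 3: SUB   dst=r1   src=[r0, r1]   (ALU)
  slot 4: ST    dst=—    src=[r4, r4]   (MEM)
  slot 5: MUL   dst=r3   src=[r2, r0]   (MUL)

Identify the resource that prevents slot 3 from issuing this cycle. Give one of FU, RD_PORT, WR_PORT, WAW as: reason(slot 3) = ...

reason(slot 3) = WAW

  0. MUL→r1 ⇒ go  {1A/0Mu/2Ld/1B | 3r 3w}
  1. ALU→r1 ⇒ no(WAW)  {1A/0Mu/2Ld/1B | 3r 3w}
  2. ALU→r1 ⇒ no(WAW)  {1A/0Mu/2Ld/1B | 3r 3w}
  3. ALU→r1 ⇒ no(WAW)  {1A/0Mu/2Ld/1B | 3r 3w}
  4. MEM ⇒ go  {1A/0Mu/1Ld/1B | 2r 3w}
  5. MUL→r3 ⇒ no(FU)  {1A/0Mu/1Ld/1B | 2r 3w}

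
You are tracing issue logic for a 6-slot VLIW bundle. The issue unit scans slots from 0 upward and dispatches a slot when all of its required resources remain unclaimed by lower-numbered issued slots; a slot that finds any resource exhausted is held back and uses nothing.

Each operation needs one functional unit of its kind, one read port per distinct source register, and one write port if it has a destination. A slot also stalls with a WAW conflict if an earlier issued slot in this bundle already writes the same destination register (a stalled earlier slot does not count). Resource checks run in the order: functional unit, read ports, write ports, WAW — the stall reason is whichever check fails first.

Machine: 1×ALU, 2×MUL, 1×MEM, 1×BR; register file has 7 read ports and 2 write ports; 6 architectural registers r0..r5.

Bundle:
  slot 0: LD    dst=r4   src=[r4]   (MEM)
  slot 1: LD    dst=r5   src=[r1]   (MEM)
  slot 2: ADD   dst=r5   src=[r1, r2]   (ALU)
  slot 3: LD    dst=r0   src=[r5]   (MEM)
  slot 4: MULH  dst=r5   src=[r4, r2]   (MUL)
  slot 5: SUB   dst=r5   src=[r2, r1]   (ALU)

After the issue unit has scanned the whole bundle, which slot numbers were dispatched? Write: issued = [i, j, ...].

issued = [0, 2]

#0 MEM src=r4 dispatched  <A:1 Mu:2 Ld:0 B:1 rd:6 wr:1>
#1 MEM src=r1 held:FU  <A:1 Mu:2 Ld:0 B:1 rd:6 wr:1>
#2 ALU src=r1,r2 dispatched  <A:0 Mu:2 Ld:0 B:1 rd:4 wr:0>
#3 MEM src=r5 held:FU  <A:0 Mu:2 Ld:0 B:1 rd:4 wr:0>
#4 MUL src=r4,r2 held:WR_PORT  <A:0 Mu:2 Ld:0 B:1 rd:4 wr:0>
#5 ALU src=r2,r1 held:FU  <A:0 Mu:2 Ld:0 B:1 rd:4 wr:0>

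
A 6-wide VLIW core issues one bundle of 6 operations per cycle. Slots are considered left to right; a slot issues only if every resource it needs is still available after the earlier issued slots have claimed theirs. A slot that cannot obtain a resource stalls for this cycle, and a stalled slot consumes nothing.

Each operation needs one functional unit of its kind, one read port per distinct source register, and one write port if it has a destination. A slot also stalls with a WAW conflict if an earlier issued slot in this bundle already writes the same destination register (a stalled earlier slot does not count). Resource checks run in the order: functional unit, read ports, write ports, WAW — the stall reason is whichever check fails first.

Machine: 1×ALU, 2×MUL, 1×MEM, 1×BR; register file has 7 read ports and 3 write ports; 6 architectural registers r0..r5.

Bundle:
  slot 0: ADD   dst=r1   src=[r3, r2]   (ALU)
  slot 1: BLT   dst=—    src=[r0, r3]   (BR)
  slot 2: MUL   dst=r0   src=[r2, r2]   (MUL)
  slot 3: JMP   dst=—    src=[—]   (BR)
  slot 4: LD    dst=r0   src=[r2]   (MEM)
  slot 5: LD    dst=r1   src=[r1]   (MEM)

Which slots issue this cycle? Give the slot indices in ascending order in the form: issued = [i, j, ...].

issued = [0, 1, 2]

  0. ALU→r1 ⇒ go  {0A/2Mu/1Ld/1B | 5r 2w}
  1. BR ⇒ go  {0A/2Mu/1Ld/0B | 3r 2w}
  2. MUL→r0 ⇒ go  {0A/1Mu/1Ld/0B | 2r 1w}
  3. BR ⇒ no(FU)  {0A/1Mu/1Ld/0B | 2r 1w}
  4. MEM→r0 ⇒ no(WAW)  {0A/1Mu/1Ld/0B | 2r 1w}
  5. MEM→r1 ⇒ no(WAW)  {0A/1Mu/1Ld/0B | 2r 1w}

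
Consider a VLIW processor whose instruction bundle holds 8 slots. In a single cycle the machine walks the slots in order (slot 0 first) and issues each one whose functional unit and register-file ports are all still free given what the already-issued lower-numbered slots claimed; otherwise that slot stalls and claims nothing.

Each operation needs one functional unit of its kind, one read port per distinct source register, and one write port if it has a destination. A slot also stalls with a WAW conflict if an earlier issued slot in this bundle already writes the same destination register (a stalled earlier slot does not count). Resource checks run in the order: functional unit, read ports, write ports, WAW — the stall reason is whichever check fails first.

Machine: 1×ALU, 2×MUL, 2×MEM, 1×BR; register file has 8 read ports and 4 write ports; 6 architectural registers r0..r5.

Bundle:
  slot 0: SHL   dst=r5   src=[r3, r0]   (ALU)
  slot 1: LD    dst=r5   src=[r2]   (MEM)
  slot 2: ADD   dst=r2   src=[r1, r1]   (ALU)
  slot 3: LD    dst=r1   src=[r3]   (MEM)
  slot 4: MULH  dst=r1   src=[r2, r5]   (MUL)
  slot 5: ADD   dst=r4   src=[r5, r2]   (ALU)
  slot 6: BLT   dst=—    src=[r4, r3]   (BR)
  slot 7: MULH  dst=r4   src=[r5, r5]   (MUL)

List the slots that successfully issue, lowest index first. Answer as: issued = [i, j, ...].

slot 0 (ALU): ISSUE — free A0,Mu2,Ld2,B1 rp6 wp3
slot 1 (MEM): stall WAW — free A0,Mu2,Ld2,B1 rp6 wp3
slot 2 (ALU): stall FU — free A0,Mu2,Ld2,B1 rp6 wp3
slot 3 (MEM): ISSUE — free A0,Mu2,Ld1,B1 rp5 wp2
slot 4 (MUL): stall WAW — free A0,Mu2,Ld1,B1 rp5 wp2
slot 5 (ALU): stall FU — free A0,Mu2,Ld1,B1 rp5 wp2
slot 6 (BR): ISSUE — free A0,Mu2,Ld1,B0 rp3 wp2
slot 7 (MUL): ISSUE — free A0,Mu1,Ld1,B0 rp2 wp1

issued = [0, 3, 6, 7]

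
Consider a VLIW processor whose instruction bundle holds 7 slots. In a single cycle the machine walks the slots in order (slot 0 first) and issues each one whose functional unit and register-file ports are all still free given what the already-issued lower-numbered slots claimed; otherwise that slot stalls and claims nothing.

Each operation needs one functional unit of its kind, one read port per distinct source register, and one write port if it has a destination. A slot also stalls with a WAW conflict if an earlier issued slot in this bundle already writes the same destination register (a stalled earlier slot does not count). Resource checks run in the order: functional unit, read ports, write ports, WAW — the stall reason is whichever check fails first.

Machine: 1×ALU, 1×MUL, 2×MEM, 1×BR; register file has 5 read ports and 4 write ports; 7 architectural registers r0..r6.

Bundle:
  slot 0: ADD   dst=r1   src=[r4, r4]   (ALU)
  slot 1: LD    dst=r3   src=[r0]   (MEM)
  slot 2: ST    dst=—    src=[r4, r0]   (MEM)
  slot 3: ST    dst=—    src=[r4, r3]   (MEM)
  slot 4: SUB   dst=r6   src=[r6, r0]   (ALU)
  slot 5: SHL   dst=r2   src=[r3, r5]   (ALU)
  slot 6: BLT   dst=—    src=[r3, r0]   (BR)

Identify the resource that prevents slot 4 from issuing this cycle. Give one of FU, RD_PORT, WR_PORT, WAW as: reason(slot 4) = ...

reason(slot 4) = FU

#0 ALU src=r4,r4 dispatched  <A:0 Mu:1 Ld:2 B:1 rd:4 wr:3>
#1 MEM src=r0 dispatched  <A:0 Mu:1 Ld:1 B:1 rd:3 wr:2>
#2 MEM src=r4,r0 dispatched  <A:0 Mu:1 Ld:0 B:1 rd:1 wr:2>
#3 MEM src=r4,r3 held:FU  <A:0 Mu:1 Ld:0 B:1 rd:1 wr:2>
#4 ALU src=r6,r0 held:FU  <A:0 Mu:1 Ld:0 B:1 rd:1 wr:2>
#5 ALU src=r3,r5 held:FU  <A:0 Mu:1 Ld:0 B:1 rd:1 wr:2>
#6 BR src=r3,r0 held:RD_PORT  <A:0 Mu:1 Ld:0 B:1 rd:1 wr:2>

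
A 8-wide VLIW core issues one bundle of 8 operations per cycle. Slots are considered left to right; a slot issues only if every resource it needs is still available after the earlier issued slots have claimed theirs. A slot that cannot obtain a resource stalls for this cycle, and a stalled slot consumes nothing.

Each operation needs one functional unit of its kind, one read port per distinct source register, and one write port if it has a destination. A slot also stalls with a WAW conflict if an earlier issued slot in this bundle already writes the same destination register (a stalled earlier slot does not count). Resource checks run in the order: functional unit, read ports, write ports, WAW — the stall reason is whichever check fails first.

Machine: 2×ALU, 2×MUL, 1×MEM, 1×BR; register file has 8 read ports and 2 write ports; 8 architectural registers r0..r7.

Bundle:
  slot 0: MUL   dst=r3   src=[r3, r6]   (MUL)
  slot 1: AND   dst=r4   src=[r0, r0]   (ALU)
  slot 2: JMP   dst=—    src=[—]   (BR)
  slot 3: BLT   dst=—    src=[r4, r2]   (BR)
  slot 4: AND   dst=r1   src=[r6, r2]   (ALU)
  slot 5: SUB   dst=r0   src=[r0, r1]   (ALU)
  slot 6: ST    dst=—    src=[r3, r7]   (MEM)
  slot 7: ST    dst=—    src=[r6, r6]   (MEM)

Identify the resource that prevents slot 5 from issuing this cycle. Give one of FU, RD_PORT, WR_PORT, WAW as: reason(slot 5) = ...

[0] MUL needs rd=2 wr=1: ok; after: ALU=2 MUL=1 MEM=1 BR=1, R=6, W=1
[1] ALU needs rd=1 wr=1: ok; after: ALU=1 MUL=1 MEM=1 BR=1, R=5, W=0
[2] BR needs rd=0 wr=0: ok; after: ALU=1 MUL=1 MEM=1 BR=0, R=5, W=0
[3] BR needs rd=2 wr=0: FU; after: ALU=1 MUL=1 MEM=1 BR=0, R=5, W=0
[4] ALU needs rd=2 wr=1: WR_PORT; after: ALU=1 MUL=1 MEM=1 BR=0, R=5, W=0
[5] ALU needs rd=2 wr=1: WR_PORT; after: ALU=1 MUL=1 MEM=1 BR=0, R=5, W=0
[6] MEM needs rd=2 wr=0: ok; after: ALU=1 MUL=1 MEM=0 BR=0, R=3, W=0
[7] MEM needs rd=1 wr=0: FU; after: ALU=1 MUL=1 MEM=0 BR=0, R=3, W=0

reason(slot 5) = WR_PORT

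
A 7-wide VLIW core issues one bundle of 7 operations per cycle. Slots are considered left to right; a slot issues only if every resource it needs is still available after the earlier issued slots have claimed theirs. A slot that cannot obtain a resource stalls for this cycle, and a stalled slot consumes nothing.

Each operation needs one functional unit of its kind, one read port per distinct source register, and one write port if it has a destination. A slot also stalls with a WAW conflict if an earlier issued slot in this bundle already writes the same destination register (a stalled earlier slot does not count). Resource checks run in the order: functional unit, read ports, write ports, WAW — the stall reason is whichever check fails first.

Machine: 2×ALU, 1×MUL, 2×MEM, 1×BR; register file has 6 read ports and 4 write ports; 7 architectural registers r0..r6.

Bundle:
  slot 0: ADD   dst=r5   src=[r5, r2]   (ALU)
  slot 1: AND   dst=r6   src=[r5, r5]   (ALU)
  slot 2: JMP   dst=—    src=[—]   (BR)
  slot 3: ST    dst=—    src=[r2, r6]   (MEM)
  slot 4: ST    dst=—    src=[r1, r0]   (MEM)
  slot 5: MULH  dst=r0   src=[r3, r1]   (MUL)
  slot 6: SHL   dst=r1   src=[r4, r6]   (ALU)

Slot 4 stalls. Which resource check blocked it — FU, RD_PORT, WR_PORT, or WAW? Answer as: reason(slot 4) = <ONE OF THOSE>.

reason(slot 4) = RD_PORT

#0 ALU src=r5,r2 dispatched  <A:1 Mu:1 Ld:2 B:1 rd:4 wr:3>
#1 ALU src=r5,r5 dispatched  <A:0 Mu:1 Ld:2 B:1 rd:3 wr:2>
#2 BR src=- dispatched  <A:0 Mu:1 Ld:2 B:0 rd:3 wr:2>
#3 MEM src=r2,r6 dispatched  <A:0 Mu:1 Ld:1 B:0 rd:1 wr:2>
#4 MEM src=r1,r0 held:RD_PORT  <A:0 Mu:1 Ld:1 B:0 rd:1 wr:2>
#5 MUL src=r3,r1 held:RD_PORT  <A:0 Mu:1 Ld:1 B:0 rd:1 wr:2>
#6 ALU src=r4,r6 held:FU  <A:0 Mu:1 Ld:1 B:0 rd:1 wr:2>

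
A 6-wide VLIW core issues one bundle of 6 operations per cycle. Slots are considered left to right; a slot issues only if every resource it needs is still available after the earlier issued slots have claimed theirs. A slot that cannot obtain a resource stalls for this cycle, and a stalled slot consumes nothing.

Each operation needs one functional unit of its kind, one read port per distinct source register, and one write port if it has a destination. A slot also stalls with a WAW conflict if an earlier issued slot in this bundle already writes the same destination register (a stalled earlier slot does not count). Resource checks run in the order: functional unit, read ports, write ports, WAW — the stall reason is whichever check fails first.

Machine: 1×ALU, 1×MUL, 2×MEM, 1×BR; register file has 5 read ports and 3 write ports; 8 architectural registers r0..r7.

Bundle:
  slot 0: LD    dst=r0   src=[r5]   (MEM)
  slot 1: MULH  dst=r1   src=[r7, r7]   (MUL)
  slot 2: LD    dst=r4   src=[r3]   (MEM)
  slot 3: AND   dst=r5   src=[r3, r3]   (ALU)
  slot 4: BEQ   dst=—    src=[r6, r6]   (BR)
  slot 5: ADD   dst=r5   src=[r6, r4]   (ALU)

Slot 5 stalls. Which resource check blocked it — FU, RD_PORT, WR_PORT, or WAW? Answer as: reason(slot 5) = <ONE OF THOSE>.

slot 0 (MEM): ISSUE — free A1,Mu1,Ld1,B1 rp4 wp2
slot 1 (MUL): ISSUE — free A1,Mu0,Ld1,B1 rp3 wp1
slot 2 (MEM): ISSUE — free A1,Mu0,Ld0,B1 rp2 wp0
slot 3 (ALU): stall WR_PORT — free A1,Mu0,Ld0,B1 rp2 wp0
slot 4 (BR): ISSUE — free A1,Mu0,Ld0,B0 rp1 wp0
slot 5 (ALU): stall RD_PORT — free A1,Mu0,Ld0,B0 rp1 wp0

reason(slot 5) = RD_PORT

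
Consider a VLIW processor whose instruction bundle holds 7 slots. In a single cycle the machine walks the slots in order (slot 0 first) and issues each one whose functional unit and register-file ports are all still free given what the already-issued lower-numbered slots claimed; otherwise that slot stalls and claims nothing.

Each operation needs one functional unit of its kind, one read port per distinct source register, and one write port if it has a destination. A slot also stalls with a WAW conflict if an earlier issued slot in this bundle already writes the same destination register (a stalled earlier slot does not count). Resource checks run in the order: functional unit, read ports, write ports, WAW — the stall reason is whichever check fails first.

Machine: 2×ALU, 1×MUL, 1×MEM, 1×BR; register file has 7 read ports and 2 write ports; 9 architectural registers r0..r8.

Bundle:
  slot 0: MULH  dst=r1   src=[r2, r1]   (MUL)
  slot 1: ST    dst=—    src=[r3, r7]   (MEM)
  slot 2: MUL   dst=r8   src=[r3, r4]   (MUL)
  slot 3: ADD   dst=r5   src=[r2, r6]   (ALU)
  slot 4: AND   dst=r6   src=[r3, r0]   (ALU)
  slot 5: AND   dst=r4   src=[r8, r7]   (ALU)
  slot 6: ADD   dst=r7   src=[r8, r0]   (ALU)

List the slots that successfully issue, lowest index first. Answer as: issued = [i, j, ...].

issued = [0, 1, 3]

(0) want 1×MUL +2rd +1wr — yes → AL2|MU0|ME1|BR1|rd5|wr1
(1) want 1×MEM +2rd +0wr — yes → AL2|MU0|ME0|BR1|rd3|wr1
(2) want 1×MUL +2rd +1wr — FU → AL2|MU0|ME0|BR1|rd3|wr1
(3) want 1×ALU +2rd +1wr — yes → AL1|MU0|ME0|BR1|rd1|wr0
(4) want 1×ALU +2rd +1wr — RD_PORT → AL1|MU0|ME0|BR1|rd1|wr0
(5) want 1×ALU +2rd +1wr — RD_PORT → AL1|MU0|ME0|BR1|rd1|wr0
(6) want 1×ALU +2rd +1wr — RD_PORT → AL1|MU0|ME0|BR1|rd1|wr0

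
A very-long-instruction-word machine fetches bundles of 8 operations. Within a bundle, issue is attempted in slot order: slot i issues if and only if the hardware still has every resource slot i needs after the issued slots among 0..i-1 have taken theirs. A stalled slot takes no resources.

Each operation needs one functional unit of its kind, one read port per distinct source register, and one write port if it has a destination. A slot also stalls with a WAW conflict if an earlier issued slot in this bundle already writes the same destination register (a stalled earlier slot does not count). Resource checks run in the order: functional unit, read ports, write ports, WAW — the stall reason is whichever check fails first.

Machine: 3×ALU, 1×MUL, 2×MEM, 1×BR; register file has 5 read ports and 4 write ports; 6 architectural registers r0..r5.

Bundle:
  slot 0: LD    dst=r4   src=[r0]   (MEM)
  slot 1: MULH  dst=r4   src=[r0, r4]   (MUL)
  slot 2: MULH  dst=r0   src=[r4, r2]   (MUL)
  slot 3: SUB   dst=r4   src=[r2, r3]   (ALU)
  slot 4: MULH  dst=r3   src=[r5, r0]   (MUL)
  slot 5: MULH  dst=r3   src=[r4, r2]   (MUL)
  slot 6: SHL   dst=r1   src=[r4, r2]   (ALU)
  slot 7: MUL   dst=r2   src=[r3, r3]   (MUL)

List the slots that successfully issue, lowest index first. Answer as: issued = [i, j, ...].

slot 0 (MEM): ISSUE — free A3,Mu1,Ld1,B1 rp4 wp3
slot 1 (MUL): stall WAW — free A3,Mu1,Ld1,B1 rp4 wp3
slot 2 (MUL): ISSUE — free A3,Mu0,Ld1,B1 rp2 wp2
slot 3 (ALU): stall WAW — free A3,Mu0,Ld1,B1 rp2 wp2
slot 4 (MUL): stall FU — free A3,Mu0,Ld1,B1 rp2 wp2
slot 5 (MUL): stall FU — free A3,Mu0,Ld1,B1 rp2 wp2
slot 6 (ALU): ISSUE — free A2,Mu0,Ld1,B1 rp0 wp1
slot 7 (MUL): stall FU — free A2,Mu0,Ld1,B1 rp0 wp1

issued = [0, 2, 6]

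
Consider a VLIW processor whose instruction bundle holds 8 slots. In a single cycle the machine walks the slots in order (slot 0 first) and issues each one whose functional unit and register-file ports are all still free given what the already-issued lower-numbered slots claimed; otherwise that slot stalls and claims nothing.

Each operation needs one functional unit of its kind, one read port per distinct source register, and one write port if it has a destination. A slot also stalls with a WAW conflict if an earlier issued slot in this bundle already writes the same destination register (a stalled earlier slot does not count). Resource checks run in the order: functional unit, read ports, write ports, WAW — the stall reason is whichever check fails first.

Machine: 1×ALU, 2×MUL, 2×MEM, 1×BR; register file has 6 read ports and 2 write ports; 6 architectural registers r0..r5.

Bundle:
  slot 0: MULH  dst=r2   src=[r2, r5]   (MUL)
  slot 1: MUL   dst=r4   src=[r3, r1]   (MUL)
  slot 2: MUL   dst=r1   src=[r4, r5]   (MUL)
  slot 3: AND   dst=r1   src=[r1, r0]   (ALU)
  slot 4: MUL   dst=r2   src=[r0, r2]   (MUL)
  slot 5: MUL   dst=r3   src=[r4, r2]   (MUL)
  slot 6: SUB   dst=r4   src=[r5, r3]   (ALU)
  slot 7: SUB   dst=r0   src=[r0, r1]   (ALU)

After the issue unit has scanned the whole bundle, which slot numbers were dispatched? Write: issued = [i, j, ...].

  0. MUL→r2 ⇒ go  {1A/1Mu/2Ld/1B | 4r 1w}
  1. MUL→r4 ⇒ go  {1A/0Mu/2Ld/1B | 2r 0w}
  2. MUL→r1 ⇒ no(FU)  {1A/0Mu/2Ld/1B | 2r 0w}
  3. ALU→r1 ⇒ no(WR_PORT)  {1A/0Mu/2Ld/1B | 2r 0w}
  4. MUL→r2 ⇒ no(FU)  {1A/0Mu/2Ld/1B | 2r 0w}
  5. MUL→r3 ⇒ no(FU)  {1A/0Mu/2Ld/1B | 2r 0w}
  6. ALU→r4 ⇒ no(WR_PORT)  {1A/0Mu/2Ld/1B | 2r 0w}
  7. ALU→r0 ⇒ no(WR_PORT)  {1A/0Mu/2Ld/1B | 2r 0w}

issued = [0, 1]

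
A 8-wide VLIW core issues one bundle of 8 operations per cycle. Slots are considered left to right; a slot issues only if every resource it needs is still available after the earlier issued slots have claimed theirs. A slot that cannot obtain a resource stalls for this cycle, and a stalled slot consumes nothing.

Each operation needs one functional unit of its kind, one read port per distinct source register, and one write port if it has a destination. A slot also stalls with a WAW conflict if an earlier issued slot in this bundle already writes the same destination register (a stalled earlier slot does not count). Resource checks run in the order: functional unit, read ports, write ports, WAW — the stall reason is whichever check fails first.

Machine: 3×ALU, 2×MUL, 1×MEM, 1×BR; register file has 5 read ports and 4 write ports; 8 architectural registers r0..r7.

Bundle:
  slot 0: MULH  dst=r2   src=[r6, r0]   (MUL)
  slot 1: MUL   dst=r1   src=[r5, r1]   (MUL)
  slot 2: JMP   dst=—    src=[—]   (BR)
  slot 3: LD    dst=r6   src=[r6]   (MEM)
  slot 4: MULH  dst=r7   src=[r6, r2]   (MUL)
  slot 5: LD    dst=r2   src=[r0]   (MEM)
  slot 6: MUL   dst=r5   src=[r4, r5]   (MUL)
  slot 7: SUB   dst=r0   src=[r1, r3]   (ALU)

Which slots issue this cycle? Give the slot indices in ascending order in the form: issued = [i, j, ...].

(0) want 1×MUL +2rd +1wr — yes → AL3|MU1|ME1|BR1|rd3|wr3
(1) want 1×MUL +2rd +1wr — yes → AL3|MU0|ME1|BR1|rd1|wr2
(2) want 1×BR +0rd +0wr — yes → AL3|MU0|ME1|BR0|rd1|wr2
(3) want 1×MEM +1rd +1wr — yes → AL3|MU0|ME0|BR0|rd0|wr1
(4) want 1×MUL +2rd +1wr — FU → AL3|MU0|ME0|BR0|rd0|wr1
(5) want 1×MEM +1rd +1wr — FU → AL3|MU0|ME0|BR0|rd0|wr1
(6) want 1×MUL +2rd +1wr — FU → AL3|MU0|ME0|BR0|rd0|wr1
(7) want 1×ALU +2rd +1wr — RD_PORT → AL3|MU0|ME0|BR0|rd0|wr1

issued = [0, 1, 2, 3]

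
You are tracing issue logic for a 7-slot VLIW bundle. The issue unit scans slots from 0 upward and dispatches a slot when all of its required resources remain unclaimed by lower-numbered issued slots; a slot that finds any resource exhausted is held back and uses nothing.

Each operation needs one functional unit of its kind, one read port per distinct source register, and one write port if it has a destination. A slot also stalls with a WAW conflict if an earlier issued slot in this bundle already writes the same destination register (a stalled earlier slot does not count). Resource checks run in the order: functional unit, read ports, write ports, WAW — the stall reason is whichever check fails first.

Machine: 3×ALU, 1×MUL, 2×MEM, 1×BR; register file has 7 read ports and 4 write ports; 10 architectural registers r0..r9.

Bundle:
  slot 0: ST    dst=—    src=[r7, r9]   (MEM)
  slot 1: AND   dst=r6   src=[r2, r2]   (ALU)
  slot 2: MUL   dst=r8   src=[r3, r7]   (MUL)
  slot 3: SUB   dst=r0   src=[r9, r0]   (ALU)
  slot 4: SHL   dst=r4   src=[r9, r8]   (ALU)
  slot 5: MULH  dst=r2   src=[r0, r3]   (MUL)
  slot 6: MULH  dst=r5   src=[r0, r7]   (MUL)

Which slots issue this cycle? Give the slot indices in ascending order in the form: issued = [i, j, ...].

issued = [0, 1, 2, 3]

[0] MEM needs rd=2 wr=0: ok; after: ALU=3 MUL=1 MEM=1 BR=1, R=5, W=4
[1] ALU needs rd=1 wr=1: ok; after: ALU=2 MUL=1 MEM=1 BR=1, R=4, W=3
[2] MUL needs rd=2 wr=1: ok; after: ALU=2 MUL=0 MEM=1 BR=1, R=2, W=2
[3] ALU needs rd=2 wr=1: ok; after: ALU=1 MUL=0 MEM=1 BR=1, R=0, W=1
[4] ALU needs rd=2 wr=1: RD_PORT; after: ALU=1 MUL=0 MEM=1 BR=1, R=0, W=1
[5] MUL needs rd=2 wr=1: FU; after: ALU=1 MUL=0 MEM=1 BR=1, R=0, W=1
[6] MUL needs rd=2 wr=1: FU; after: ALU=1 MUL=0 MEM=1 BR=1, R=0, W=1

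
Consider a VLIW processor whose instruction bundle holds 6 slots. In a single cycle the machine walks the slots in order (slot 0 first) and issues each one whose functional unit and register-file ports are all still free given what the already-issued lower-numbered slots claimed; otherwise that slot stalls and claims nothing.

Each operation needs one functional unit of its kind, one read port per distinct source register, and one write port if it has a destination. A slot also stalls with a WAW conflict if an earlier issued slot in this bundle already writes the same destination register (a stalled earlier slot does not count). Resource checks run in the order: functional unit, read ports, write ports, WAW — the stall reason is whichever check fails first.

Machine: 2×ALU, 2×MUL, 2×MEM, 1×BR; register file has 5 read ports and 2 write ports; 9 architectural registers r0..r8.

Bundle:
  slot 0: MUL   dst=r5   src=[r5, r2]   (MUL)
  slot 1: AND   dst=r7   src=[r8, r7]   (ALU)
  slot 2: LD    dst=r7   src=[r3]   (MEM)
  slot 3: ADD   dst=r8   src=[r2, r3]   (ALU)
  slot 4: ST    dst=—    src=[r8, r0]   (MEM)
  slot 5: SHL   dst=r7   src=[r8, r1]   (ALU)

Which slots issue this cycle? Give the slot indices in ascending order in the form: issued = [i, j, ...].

issued = [0, 1]

[0] MUL needs rd=2 wr=1: ok; after: ALU=2 MUL=1 MEM=2 BR=1, R=3, W=1
[1] ALU needs rd=2 wr=1: ok; after: ALU=1 MUL=1 MEM=2 BR=1, R=1, W=0
[2] MEM needs rd=1 wr=1: WR_PORT; after: ALU=1 MUL=1 MEM=2 BR=1, R=1, W=0
[3] ALU needs rd=2 wr=1: RD_PORT; after: ALU=1 MUL=1 MEM=2 BR=1, R=1, W=0
[4] MEM needs rd=2 wr=0: RD_PORT; after: ALU=1 MUL=1 MEM=2 BR=1, R=1, W=0
[5] ALU needs rd=2 wr=1: RD_PORT; after: ALU=1 MUL=1 MEM=2 BR=1, R=1, W=0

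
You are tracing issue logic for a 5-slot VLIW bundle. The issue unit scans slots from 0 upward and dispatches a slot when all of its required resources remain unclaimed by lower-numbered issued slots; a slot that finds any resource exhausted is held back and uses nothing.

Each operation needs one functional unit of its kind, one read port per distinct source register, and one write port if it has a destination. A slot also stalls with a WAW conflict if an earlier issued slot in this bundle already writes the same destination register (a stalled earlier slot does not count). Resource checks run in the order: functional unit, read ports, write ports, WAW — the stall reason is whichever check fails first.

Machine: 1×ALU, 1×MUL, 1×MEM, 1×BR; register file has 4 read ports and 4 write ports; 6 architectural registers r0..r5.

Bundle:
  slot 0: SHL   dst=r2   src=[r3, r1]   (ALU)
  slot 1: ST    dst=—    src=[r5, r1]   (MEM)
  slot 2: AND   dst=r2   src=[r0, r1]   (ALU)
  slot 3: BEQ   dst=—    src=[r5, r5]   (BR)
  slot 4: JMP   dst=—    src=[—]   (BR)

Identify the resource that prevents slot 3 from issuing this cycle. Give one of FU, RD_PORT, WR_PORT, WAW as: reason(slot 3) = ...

reason(slot 3) = RD_PORT

#0 ALU src=r3,r1 dispatched  <A:0 Mu:1 Ld:1 B:1 rd:2 wr:3>
#1 MEM src=r5,r1 dispatched  <A:0 Mu:1 Ld:0 B:1 rd:0 wr:3>
#2 ALU src=r0,r1 held:FU  <A:0 Mu:1 Ld:0 B:1 rd:0 wr:3>
#3 BR src=r5,r5 held:RD_PORT  <A:0 Mu:1 Ld:0 B:1 rd:0 wr:3>
#4 BR src=- dispatched  <A:0 Mu:1 Ld:0 B:0 rd:0 wr:3>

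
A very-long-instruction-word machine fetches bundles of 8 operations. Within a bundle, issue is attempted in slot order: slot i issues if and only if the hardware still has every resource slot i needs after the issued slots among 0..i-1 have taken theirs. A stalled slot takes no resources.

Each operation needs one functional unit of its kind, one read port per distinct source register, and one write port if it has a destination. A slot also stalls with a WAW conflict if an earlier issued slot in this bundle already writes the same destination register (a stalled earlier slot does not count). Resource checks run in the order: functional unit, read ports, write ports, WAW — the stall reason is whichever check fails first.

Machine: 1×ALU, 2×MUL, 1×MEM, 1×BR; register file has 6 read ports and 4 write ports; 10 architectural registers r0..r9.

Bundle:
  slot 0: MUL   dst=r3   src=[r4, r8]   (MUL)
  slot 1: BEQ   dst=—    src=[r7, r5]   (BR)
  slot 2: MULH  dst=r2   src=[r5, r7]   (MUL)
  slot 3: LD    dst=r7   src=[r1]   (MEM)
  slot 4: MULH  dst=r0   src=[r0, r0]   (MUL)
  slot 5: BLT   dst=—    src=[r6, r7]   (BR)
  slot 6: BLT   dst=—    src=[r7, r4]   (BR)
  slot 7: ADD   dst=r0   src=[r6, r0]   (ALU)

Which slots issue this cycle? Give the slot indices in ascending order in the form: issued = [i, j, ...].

issued = [0, 1, 2]

  0. MUL→r3 ⇒ go  {1A/1Mu/1Ld/1B | 4r 3w}
  1. BR ⇒ go  {1A/1Mu/1Ld/0B | 2r 3w}
  2. MUL→r2 ⇒ go  {1A/0Mu/1Ld/0B | 0r 2w}
  3. MEM→r7 ⇒ no(RD_PORT)  {1A/0Mu/1Ld/0B | 0r 2w}
  4. MUL→r0 ⇒ no(FU)  {1A/0Mu/1Ld/0B | 0r 2w}
  5. BR ⇒ no(FU)  {1A/0Mu/1Ld/0B | 0r 2w}
  6. BR ⇒ no(FU)  {1A/0Mu/1Ld/0B | 0r 2w}
  7. ALU→r0 ⇒ no(RD_PORT)  {1A/0Mu/1Ld/0B | 0r 2w}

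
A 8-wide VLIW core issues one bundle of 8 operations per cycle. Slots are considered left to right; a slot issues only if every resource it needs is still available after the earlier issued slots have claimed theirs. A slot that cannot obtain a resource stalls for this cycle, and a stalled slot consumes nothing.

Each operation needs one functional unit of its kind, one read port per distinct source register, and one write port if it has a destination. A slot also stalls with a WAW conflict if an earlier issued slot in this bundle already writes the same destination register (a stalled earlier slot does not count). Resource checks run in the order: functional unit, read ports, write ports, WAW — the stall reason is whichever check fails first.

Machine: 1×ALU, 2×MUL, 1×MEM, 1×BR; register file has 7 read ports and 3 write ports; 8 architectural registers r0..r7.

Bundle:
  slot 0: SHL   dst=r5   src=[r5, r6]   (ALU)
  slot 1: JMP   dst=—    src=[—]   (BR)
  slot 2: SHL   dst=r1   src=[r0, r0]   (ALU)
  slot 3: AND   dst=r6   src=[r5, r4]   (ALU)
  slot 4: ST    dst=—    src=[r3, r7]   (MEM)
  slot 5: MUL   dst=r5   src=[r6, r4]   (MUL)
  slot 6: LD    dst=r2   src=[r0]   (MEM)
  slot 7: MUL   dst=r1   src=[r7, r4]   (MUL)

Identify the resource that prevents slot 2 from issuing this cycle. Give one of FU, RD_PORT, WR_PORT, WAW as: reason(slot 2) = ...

slot 0 (ALU): ISSUE — free A0,Mu2,Ld1,B1 rp5 wp2
slot 1 (BR): ISSUE — free A0,Mu2,Ld1,B0 rp5 wp2
slot 2 (ALU): stall FU — free A0,Mu2,Ld1,B0 rp5 wp2
slot 3 (ALU): stall FU — free A0,Mu2,Ld1,B0 rp5 wp2
slot 4 (MEM): ISSUE — free A0,Mu2,Ld0,B0 rp3 wp2
slot 5 (MUL): stall WAW — free A0,Mu2,Ld0,B0 rp3 wp2
slot 6 (MEM): stall FU — free A0,Mu2,Ld0,B0 rp3 wp2
slot 7 (MUL): ISSUE — free A0,Mu1,Ld0,B0 rp1 wp1

reason(slot 2) = FU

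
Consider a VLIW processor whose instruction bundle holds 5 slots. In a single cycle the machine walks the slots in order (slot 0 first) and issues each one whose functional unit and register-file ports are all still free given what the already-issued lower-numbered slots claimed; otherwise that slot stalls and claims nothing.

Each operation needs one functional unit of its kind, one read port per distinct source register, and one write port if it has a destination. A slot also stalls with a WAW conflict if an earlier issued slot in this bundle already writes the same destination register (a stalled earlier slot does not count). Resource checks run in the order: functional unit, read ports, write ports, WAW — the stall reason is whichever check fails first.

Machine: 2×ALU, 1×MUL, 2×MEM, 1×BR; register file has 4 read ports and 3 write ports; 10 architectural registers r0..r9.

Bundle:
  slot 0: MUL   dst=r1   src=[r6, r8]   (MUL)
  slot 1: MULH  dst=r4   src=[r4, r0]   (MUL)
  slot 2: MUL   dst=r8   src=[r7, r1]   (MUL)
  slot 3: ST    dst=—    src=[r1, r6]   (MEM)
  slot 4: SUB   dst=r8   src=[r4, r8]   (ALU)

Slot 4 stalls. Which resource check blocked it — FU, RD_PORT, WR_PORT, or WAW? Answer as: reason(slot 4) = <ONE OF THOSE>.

[0] MUL needs rd=2 wr=1: ok; after: ALU=2 MUL=0 MEM=2 BR=1, R=2, W=2
[1] MUL needs rd=2 wr=1: FU; after: ALU=2 MUL=0 MEM=2 BR=1, R=2, W=2
[2] MUL needs rd=2 wr=1: FU; after: ALU=2 MUL=0 MEM=2 BR=1, R=2, W=2
[3] MEM needs rd=2 wr=0: ok; after: ALU=2 MUL=0 MEM=1 BR=1, R=0, W=2
[4] ALU needs rd=2 wr=1: RD_PORT; after: ALU=2 MUL=0 MEM=1 BR=1, R=0, W=2

reason(slot 4) = RD_PORT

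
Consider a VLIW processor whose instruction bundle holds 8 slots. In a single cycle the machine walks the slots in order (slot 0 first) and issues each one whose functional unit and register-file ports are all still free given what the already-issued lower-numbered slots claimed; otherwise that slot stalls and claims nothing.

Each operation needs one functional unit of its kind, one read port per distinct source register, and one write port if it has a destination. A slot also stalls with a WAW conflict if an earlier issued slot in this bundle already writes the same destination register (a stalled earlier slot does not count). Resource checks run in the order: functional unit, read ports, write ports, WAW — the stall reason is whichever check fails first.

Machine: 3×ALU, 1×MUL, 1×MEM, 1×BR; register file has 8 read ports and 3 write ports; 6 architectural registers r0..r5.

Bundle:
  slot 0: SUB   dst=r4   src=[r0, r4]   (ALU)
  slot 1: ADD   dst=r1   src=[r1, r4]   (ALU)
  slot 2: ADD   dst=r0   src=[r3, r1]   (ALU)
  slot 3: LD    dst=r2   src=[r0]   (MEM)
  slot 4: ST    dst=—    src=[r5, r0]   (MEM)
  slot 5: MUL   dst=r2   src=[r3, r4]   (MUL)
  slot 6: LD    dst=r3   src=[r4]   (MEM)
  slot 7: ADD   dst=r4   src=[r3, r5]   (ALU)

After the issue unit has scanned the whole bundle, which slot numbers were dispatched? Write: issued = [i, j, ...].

[0] ALU needs rd=2 wr=1: ok; after: ALU=2 MUL=1 MEM=1 BR=1, R=6, W=2
[1] ALU needs rd=2 wr=1: ok; after: ALU=1 MUL=1 MEM=1 BR=1, R=4, W=1
[2] ALU needs rd=2 wr=1: ok; after: ALU=0 MUL=1 MEM=1 BR=1, R=2, W=0
[3] MEM needs rd=1 wr=1: WR_PORT; after: ALU=0 MUL=1 MEM=1 BR=1, R=2, W=0
[4] MEM needs rd=2 wr=0: ok; after: ALU=0 MUL=1 MEM=0 BR=1, R=0, W=0
[5] MUL needs rd=2 wr=1: RD_PORT; after: ALU=0 MUL=1 MEM=0 BR=1, R=0, W=0
[6] MEM needs rd=1 wr=1: FU; after: ALU=0 MUL=1 MEM=0 BR=1, R=0, W=0
[7] ALU needs rd=2 wr=1: FU; after: ALU=0 MUL=1 MEM=0 BR=1, R=0, W=0

issued = [0, 1, 2, 4]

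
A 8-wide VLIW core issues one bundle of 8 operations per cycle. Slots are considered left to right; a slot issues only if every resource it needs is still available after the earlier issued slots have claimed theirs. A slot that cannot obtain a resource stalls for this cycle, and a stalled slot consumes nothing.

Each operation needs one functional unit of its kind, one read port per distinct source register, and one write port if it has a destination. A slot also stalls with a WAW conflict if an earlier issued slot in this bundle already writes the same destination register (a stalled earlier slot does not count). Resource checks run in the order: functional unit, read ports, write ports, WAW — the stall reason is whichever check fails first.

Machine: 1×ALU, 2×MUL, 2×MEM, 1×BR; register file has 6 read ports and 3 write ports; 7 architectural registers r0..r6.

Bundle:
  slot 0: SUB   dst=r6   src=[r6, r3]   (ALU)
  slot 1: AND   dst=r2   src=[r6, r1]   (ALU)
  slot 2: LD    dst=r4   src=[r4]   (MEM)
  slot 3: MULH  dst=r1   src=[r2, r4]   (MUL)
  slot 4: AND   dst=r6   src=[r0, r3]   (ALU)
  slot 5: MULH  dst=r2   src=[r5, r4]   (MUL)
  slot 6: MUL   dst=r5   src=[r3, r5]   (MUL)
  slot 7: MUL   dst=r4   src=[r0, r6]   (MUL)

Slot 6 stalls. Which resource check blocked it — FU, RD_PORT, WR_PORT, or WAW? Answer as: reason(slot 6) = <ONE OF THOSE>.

reason(slot 6) = RD_PORT

slot 0 (ALU): ISSUE — free A0,Mu2,Ld2,B1 rp4 wp2
slot 1 (ALU): stall FU — free A0,Mu2,Ld2,B1 rp4 wp2
slot 2 (MEM): ISSUE — free A0,Mu2,Ld1,B1 rp3 wp1
slot 3 (MUL): ISSUE — free A0,Mu1,Ld1,B1 rp1 wp0
slot 4 (ALU): stall FU — free A0,Mu1,Ld1,B1 rp1 wp0
slot 5 (MUL): stall RD_PORT — free A0,Mu1,Ld1,B1 rp1 wp0
slot 6 (MUL): stall RD_PORT — free A0,Mu1,Ld1,B1 rp1 wp0
slot 7 (MUL): stall RD_PORT — free A0,Mu1,Ld1,B1 rp1 wp0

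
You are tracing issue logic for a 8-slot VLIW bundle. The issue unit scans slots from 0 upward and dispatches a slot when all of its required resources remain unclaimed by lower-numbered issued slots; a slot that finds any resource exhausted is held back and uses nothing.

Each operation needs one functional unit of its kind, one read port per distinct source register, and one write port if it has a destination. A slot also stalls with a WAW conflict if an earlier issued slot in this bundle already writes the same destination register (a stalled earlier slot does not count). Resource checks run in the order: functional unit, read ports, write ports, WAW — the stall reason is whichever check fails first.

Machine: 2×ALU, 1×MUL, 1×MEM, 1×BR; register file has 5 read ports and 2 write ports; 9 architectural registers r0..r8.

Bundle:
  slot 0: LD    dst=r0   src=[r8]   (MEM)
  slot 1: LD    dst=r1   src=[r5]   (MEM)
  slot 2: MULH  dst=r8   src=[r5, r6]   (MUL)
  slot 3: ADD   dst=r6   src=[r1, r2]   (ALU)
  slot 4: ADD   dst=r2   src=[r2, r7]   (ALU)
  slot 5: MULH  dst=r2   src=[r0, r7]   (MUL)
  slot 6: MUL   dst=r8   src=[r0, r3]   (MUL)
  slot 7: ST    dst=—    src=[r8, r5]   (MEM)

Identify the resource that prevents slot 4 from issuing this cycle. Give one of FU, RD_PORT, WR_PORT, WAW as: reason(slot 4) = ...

reason(slot 4) = WR_PORT

#0 MEM src=r8 dispatched  <A:2 Mu:1 Ld:0 B:1 rd:4 wr:1>
#1 MEM src=r5 held:FU  <A:2 Mu:1 Ld:0 B:1 rd:4 wr:1>
#2 MUL src=r5,r6 dispatched  <A:2 Mu:0 Ld:0 B:1 rd:2 wr:0>
#3 ALU src=r1,r2 held:WR_PORT  <A:2 Mu:0 Ld:0 B:1 rd:2 wr:0>
#4 ALU src=r2,r7 held:WR_PORT  <A:2 Mu:0 Ld:0 B:1 rd:2 wr:0>
#5 MUL src=r0,r7 held:FU  <A:2 Mu:0 Ld:0 B:1 rd:2 wr:0>
#6 MUL src=r0,r3 held:FU  <A:2 Mu:0 Ld:0 B:1 rd:2 wr:0>
#7 MEM src=r8,r5 held:FU  <A:2 Mu:0 Ld:0 B:1 rd:2 wr:0>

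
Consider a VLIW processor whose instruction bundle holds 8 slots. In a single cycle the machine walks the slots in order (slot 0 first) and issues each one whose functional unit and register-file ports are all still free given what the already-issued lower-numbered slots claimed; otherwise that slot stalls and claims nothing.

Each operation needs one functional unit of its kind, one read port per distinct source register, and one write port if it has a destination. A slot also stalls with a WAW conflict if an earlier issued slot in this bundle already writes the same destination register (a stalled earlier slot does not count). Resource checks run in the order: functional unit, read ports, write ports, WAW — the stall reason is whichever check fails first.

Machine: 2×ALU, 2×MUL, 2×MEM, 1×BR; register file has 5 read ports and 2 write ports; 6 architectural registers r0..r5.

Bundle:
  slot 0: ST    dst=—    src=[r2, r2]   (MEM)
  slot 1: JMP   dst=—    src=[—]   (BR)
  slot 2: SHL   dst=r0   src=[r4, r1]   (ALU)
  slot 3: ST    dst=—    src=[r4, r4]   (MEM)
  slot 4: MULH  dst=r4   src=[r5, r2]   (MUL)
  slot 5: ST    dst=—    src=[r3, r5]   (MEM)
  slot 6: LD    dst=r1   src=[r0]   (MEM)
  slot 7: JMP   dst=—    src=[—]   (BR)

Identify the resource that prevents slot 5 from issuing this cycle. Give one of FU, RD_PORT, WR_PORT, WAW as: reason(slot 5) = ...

reason(slot 5) = FU

(0) want 1×MEM +1rd +0wr — yes → AL2|MU2|ME1|BR1|rd4|wr2
(1) want 1×BR +0rd +0wr — yes → AL2|MU2|ME1|BR0|rd4|wr2
(2) want 1×ALU +2rd +1wr — yes → AL1|MU2|ME1|BR0|rd2|wr1
(3) want 1×MEM +1rd +0wr — yes → AL1|MU2|ME0|BR0|rd1|wr1
(4) want 1×MUL +2rd +1wr — RD_PORT → AL1|MU2|ME0|BR0|rd1|wr1
(5) want 1×MEM +2rd +0wr — FU → AL1|MU2|ME0|BR0|rd1|wr1
(6) want 1×MEM +1rd +1wr — FU → AL1|MU2|ME0|BR0|rd1|wr1
(7) want 1×BR +0rd +0wr — FU → AL1|MU2|ME0|BR0|rd1|wr1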